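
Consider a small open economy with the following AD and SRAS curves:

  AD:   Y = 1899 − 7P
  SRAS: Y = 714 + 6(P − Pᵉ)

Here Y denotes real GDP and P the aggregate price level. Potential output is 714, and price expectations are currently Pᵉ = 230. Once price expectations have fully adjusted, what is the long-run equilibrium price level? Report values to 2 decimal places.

Short run: with Pᵉ = 230, SRAS is Y = 6P − 666. Setting AD = SRAS gives 2565 = 13P, so P = 197.31 and Y = 1899 − 7P = 517.85.
Output 517.85 is below potential 714, so over time expected prices fall and SRAS shifts right until Y returns to 714.
Long run: Y = 714 on the AD curve gives 714 = 1899 − 7P, so P = 169.29.

Long-run P = 169.29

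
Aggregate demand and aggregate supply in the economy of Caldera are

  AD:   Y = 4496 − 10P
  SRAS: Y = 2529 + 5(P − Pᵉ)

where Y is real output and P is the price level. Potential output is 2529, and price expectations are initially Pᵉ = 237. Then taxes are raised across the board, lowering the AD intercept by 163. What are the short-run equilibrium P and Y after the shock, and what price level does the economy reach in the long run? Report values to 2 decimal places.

AD shifts left: new AD is Y = 4333 − 10P. With Pᵉ = 237, SRAS is Y = 1344 + 5P.
Short run: 4333 − 10P = 1344 + 5P gives 2989 = 15P, so P = 199.27 and Y = 4333 − 10P = 2340.33.
Y = 2340.33 is below potential 2529; expectations adjust and SRAS shifts right until Y = 2529.
Long run: on the new AD curve, 2529 = 4333 − 10P gives P = 180.40.

Short run: P = 199.27, Y = 2340.33. Long run: P = 180.40.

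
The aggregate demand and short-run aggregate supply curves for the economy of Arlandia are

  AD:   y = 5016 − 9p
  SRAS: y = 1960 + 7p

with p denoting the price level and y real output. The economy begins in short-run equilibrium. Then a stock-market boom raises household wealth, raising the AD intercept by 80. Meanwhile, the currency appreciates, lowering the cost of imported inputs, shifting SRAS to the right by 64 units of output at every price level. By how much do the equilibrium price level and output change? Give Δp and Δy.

Δp = +1, Δy = +71

After both shocks: AD is y = 5096 − 9p and SRAS is y = 2024 + 7p.
Setting them equal: 3072 = 16p, so p = 192.
y = 5096 − 9·192 = 3368.
Initially p = 191, y = 3297, so Δp = +1 and Δy = +71.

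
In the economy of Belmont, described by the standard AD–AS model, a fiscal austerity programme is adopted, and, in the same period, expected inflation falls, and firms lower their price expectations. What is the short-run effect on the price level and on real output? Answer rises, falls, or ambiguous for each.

Price level: falls; output: ambiguous

The first event is a negative demand shock: AD shifts left, which by itself pushes P down and Y down.
The second is a favourable supply shock: SRAS shifts right, which by itself pushes P down and Y up.
Both shocks push P down, so P falls. The two shocks push Y in opposite directions, so the effect on Y is ambiguous.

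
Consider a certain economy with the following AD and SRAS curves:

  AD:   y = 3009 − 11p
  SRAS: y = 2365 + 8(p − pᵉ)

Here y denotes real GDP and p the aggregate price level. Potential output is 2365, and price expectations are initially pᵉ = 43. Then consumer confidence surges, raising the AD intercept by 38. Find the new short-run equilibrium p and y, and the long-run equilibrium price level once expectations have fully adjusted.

Short run: p = 54, y = 2453. Long run: p = 62.

AD shifts right: new AD is y = 3047 − 11p. With pᵉ = 43, SRAS is y = 2021 + 8p.
Short run: 3047 − 11p = 2021 + 8p gives 1026 = 19p, so p = 54 and y = 3047 − 11·54 = 2453.
y = 2453 is above potential 2365; expectations adjust and SRAS shifts left until y = 2365.
Long run: on the new AD curve, 2365 = 3047 − 11p gives p = 62.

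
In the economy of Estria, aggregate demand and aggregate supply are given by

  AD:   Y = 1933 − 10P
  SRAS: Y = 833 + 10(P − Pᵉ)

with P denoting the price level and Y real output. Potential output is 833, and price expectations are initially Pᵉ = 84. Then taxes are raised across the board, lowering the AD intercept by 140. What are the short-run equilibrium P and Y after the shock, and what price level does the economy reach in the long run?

Short run: P = 90, Y = 893. Long run: P = 96.

AD shifts left: new AD is Y = 1793 − 10P. With Pᵉ = 84, SRAS is Y = 10P − 7.
Short run: 1793 − 10P = 10P − 7 gives 1800 = 20P, so P = 90 and Y = 1793 − 10·90 = 893.
Y = 893 is above potential 833; expectations adjust and SRAS shifts left until Y = 833.
Long run: on the new AD curve, 833 = 1793 − 10P gives P = 96.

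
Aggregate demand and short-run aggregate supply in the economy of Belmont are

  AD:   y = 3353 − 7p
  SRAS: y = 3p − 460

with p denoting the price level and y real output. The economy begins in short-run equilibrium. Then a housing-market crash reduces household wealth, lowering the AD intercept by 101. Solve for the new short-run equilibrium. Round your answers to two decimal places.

p = 371.20, y = 653.60

This is a negative demand shock: AD shifts left.
New AD: y = 3252 − 7p.
Set AD = SRAS: 3252 − 7p = 3p − 460, so 3712 = 10p and p = 371.20.
Substituting into AD, y = 653.60.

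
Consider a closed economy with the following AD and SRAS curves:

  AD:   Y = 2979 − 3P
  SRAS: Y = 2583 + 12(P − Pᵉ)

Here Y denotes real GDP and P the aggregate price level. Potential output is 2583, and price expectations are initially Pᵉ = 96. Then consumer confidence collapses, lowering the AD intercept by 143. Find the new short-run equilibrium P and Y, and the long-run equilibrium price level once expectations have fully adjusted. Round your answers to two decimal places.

AD shifts left: new AD is Y = 2836 − 3P. With Pᵉ = 96, SRAS is Y = 1431 + 12P.
Short run: 2836 − 3P = 1431 + 12P gives 1405 = 15P, so P = 93.67 and Y = 2836 − 3P = 2555.00.
Y = 2555.00 is below potential 2583; expectations adjust and SRAS shifts right until Y = 2583.
Long run: on the new AD curve, 2583 = 2836 − 3P gives P = 84.33.

Short run: P = 93.67, Y = 2555.00. Long run: P = 84.33.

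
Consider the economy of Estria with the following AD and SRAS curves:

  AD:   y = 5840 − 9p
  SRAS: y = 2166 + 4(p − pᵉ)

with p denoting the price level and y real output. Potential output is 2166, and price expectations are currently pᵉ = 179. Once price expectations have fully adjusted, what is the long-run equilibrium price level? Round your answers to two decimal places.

Long-run p = 408.22

Short run: with pᵉ = 179, SRAS is y = 1450 + 4p. Setting AD = SRAS gives 4390 = 13p, so p = 337.69 and y = 5840 − 9p = 2800.77.
Output 2800.77 is above potential 2166, so over time expected prices rise and SRAS shifts left until y returns to 2166.
Long run: y = 2166 on the AD curve gives 2166 = 5840 − 9p, so p = 408.22.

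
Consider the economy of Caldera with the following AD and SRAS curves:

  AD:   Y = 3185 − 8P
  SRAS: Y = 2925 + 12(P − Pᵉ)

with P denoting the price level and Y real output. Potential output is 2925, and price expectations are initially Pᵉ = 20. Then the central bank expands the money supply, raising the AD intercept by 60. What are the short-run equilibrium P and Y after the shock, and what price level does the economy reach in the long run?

Short run: P = 28, Y = 3021. Long run: P = 40.

AD shifts right: new AD is Y = 3245 − 8P. With Pᵉ = 20, SRAS is Y = 2685 + 12P.
Short run: 3245 − 8P = 2685 + 12P gives 560 = 20P, so P = 28 and Y = 3245 − 8·28 = 3021.
Y = 3021 is above potential 2925; expectations adjust and SRAS shifts left until Y = 2925.
Long run: on the new AD curve, 2925 = 3245 − 8P gives P = 40.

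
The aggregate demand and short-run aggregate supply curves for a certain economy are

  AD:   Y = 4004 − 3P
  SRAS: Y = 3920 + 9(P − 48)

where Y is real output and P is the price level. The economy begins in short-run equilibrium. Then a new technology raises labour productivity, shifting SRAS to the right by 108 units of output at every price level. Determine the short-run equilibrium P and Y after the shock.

P = 34, Y = 3902

This is a positive supply shock: SRAS shifts right.
New SRAS: Y = 3596 + 9P.
Set AD = SRAS: 4004 − 3P = 3596 + 9P, so 408 = 12P and P = 34.
Y = 4004 − 3·34 = 3902.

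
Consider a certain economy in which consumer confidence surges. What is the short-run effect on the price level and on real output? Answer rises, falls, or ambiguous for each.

Price level: rises; output: rises

This is a positive demand shock: AD shifts right.
Moving along the upward-sloping SRAS curve, P rises and Y rises.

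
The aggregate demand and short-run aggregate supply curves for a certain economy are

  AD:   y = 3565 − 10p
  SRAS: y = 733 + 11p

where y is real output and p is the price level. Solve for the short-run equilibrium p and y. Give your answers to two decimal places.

p = 134.86, y = 2216.43

Set AD = SRAS: 3565 − 10p = 733 + 11p, so 2832 = 21p and p = 134.86.
Substituting into AD, y = 3565 − 10p = 2216.43.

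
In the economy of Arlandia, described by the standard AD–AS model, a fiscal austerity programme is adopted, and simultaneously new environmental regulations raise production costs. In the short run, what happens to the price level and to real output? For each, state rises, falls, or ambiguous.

The first event is a negative demand shock: AD shifts left, which by itself pushes P down and Y down.
The second is an adverse supply shock: SRAS shifts left, which by itself pushes P up and Y down.
The two shocks push P in opposite directions, so the effect on P is ambiguous. Both shocks push Y down, so Y falls.

Price level: ambiguous; output: falls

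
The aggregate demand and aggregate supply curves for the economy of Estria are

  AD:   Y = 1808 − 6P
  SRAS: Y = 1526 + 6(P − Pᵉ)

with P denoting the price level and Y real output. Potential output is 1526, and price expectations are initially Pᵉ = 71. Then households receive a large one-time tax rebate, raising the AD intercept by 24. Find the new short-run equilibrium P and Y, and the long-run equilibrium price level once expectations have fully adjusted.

Short run: P = 61, Y = 1466. Long run: P = 51.

AD shifts right: new AD is Y = 1832 − 6P. With Pᵉ = 71, SRAS is Y = 1100 + 6P.
Short run: 1832 − 6P = 1100 + 6P gives 732 = 12P, so P = 61 and Y = 1832 − 6·61 = 1466.
Y = 1466 is below potential 1526; expectations adjust and SRAS shifts right until Y = 1526.
Long run: on the new AD curve, 1526 = 1832 − 6P gives P = 51.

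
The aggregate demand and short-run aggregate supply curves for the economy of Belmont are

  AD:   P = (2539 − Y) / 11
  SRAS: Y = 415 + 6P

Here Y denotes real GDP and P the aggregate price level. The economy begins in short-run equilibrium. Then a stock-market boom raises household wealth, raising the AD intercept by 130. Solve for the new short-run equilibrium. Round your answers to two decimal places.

P = 132.59, Y = 1210.53

This is a positive demand shock: AD shifts right.
New AD: Y = 2669 − 11P.
Set AD = SRAS: 2669 − 11P = 415 + 6P, so 2254 = 17P and P = 132.59.
Substituting into AD, Y = 1210.53.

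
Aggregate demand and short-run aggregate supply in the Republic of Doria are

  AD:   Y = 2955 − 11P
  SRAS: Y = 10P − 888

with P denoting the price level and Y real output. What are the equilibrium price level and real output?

Set AD = SRAS: 2955 − 11P = 10P − 888, so 3843 = 21P and P = 183.
Then Y = 2955 − 11·183 = 942.

P = 183, Y = 942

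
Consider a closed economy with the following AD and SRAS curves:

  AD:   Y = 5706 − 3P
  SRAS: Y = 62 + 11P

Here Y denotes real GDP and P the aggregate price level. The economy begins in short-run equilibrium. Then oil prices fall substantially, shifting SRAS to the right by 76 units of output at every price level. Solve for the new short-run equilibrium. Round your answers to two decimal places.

P = 397.71, Y = 4512.86

This is a positive supply shock: SRAS shifts right.
New SRAS: Y = 138 + 11P.
Set AD = SRAS: 5706 − 3P = 138 + 11P, so 5568 = 14P and P = 397.71.
Substituting into AD, Y = 4512.86.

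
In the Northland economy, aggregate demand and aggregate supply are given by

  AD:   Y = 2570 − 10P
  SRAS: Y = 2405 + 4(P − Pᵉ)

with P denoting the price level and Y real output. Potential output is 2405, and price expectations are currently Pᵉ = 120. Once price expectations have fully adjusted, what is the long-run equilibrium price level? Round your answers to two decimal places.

Long-run P = 16.50

Short run: with Pᵉ = 120, SRAS is Y = 1925 + 4P. Setting AD = SRAS gives 645 = 14P, so P = 46.07 and Y = 2570 − 10P = 2109.29.
Output 2109.29 is below potential 2405, so over time expected prices fall and SRAS shifts right until Y returns to 2405.
Long run: Y = 2405 on the AD curve gives 2405 = 2570 − 10P, so P = 16.50.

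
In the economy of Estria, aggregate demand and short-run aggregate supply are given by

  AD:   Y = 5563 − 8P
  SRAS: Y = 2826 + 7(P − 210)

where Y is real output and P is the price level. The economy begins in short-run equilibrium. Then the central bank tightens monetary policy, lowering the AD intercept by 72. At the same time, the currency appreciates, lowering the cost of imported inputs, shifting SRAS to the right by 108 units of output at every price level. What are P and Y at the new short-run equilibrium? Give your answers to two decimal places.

P = 268.47, Y = 3343.27

After both shocks: AD is Y = 5491 − 8P and SRAS is Y = 1464 + 7P.
Setting them equal: 4027 = 15P, so P = 268.47.
Substituting into AD, Y = 3343.27.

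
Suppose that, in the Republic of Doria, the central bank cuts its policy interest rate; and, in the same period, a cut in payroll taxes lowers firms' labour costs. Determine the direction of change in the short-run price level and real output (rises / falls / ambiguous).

Price level: ambiguous; output: rises

The first event is a positive demand shock: AD shifts right, which by itself pushes P up and Y up.
The second is a favourable supply shock: SRAS shifts right, which by itself pushes P down and Y up.
The two shocks push P in opposite directions, so the effect on P is ambiguous. Both shocks push Y up, so Y rises.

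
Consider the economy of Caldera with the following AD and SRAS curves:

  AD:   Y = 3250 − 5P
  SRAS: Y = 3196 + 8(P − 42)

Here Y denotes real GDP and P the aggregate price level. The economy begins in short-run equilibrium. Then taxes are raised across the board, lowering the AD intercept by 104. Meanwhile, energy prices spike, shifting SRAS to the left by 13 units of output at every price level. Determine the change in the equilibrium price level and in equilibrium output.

After both shocks: AD is Y = 3146 − 5P and SRAS is Y = 2847 + 8P.
Setting them equal: 299 = 13P, so P = 23.
Y = 3146 − 5·23 = 3031.
Initially P = 30, Y = 3100, so ΔP = -7 and ΔY = -69.

ΔP = -7, ΔY = -69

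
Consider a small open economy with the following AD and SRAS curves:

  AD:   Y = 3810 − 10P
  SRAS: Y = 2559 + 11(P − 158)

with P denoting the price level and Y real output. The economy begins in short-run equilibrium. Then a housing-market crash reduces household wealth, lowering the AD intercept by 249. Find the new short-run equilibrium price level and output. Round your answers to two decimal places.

This is a negative demand shock: AD shifts left.
New AD: Y = 3561 − 10P.
SRAS can be written Y = 821 + 11P.
Set AD = SRAS: 3561 − 10P = 821 + 11P, so 2740 = 21P and P = 130.48.
Substituting into AD, Y = 2256.24.

P = 130.48, Y = 2256.24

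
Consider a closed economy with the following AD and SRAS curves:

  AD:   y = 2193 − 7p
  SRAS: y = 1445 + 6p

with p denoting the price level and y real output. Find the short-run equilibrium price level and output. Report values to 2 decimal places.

Set AD = SRAS: 2193 − 7p = 1445 + 6p, so 748 = 13p and p = 57.54.
Substituting into AD, y = 2193 − 7p = 1790.23.

p = 57.54, y = 1790.23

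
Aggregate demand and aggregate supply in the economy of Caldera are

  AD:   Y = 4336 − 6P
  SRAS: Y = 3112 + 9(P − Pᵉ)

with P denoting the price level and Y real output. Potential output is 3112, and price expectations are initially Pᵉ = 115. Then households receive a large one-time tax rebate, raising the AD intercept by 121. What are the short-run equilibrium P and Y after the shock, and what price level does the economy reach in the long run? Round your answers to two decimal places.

AD shifts right: new AD is Y = 4457 − 6P. With Pᵉ = 115, SRAS is Y = 2077 + 9P.
Short run: 4457 − 6P = 2077 + 9P gives 2380 = 15P, so P = 158.67 and Y = 4457 − 6P = 3505.00.
Y = 3505.00 is above potential 3112; expectations adjust and SRAS shifts left until Y = 3112.
Long run: on the new AD curve, 3112 = 4457 − 6P gives P = 224.17.

Short run: P = 158.67, Y = 3505.00. Long run: P = 224.17.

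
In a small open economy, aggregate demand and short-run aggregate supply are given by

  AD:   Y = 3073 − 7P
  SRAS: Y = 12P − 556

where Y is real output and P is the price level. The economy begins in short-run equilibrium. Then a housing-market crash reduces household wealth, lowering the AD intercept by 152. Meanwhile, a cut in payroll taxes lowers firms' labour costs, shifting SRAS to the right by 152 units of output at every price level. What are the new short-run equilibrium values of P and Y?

After both shocks: AD is Y = 2921 − 7P and SRAS is Y = 12P − 404.
Setting them equal: 3325 = 19P, so P = 175.
Y = 2921 − 7·175 = 1696.

P = 175, Y = 1696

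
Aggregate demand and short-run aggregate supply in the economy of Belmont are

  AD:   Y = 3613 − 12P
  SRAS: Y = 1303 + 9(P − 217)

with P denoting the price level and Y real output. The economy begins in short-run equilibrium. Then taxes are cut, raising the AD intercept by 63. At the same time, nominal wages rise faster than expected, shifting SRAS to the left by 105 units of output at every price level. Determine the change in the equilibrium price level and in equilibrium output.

After both shocks: AD is Y = 3676 − 12P and SRAS is Y = 9P − 755.
Setting them equal: 4431 = 21P, so P = 211.
Y = 3676 − 12·211 = 1144.
Initially P = 203, Y = 1177, so ΔP = +8 and ΔY = -33.

ΔP = +8, ΔY = -33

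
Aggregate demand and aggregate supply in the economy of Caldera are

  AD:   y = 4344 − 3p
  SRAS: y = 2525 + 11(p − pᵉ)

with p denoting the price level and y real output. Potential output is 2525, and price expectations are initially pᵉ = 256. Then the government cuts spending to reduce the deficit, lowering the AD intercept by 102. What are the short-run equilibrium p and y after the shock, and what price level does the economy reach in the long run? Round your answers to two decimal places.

AD shifts left: new AD is y = 4242 − 3p. With pᵉ = 256, SRAS is y = 11p − 291.
Short run: 4242 − 3p = 11p − 291 gives 4533 = 14p, so p = 323.79 and y = 4242 − 3p = 3270.64.
y = 3270.64 is above potential 2525; expectations adjust and SRAS shifts left until y = 2525.
Long run: on the new AD curve, 2525 = 4242 − 3p gives p = 572.33.

Short run: p = 323.79, y = 3270.64. Long run: p = 572.33.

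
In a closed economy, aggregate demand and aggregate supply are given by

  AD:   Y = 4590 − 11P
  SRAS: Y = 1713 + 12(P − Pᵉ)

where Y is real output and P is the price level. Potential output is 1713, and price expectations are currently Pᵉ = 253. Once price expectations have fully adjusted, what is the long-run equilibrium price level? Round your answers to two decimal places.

Long-run P = 261.55

Short run: with Pᵉ = 253, SRAS is Y = 12P − 1323. Setting AD = SRAS gives 5913 = 23P, so P = 257.09 and Y = 4590 − 11P = 1762.04.
Output 1762.04 is above potential 1713, so over time expected prices rise and SRAS shifts left until Y returns to 1713.
Long run: Y = 1713 on the AD curve gives 1713 = 4590 − 11P, so P = 261.55.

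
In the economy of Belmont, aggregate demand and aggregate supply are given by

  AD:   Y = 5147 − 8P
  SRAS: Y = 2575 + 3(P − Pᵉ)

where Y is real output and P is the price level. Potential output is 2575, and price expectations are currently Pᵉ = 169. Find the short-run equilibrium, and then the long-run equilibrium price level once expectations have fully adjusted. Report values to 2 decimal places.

Short run: P = 279.91, Y = 2907.73. Long run: P = 321.50.

Short run: with Pᵉ = 169, SRAS is Y = 2068 + 3P. Setting AD = SRAS gives 3079 = 11P, so P = 279.91 and Y = 5147 − 8P = 2907.73.
Output 2907.73 is above potential 2575, so over time expected prices rise and SRAS shifts left until Y returns to 2575.
Long run: Y = 2575 on the AD curve gives 2575 = 5147 − 8P, so P = 321.50.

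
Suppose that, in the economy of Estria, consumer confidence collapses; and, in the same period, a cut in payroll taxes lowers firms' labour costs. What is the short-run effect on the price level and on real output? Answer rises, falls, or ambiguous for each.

Price level: falls; output: ambiguous

The first event is a negative demand shock: AD shifts left, which by itself pushes P down and Y down.
The second is a favourable supply shock: SRAS shifts right, which by itself pushes P down and Y up.
Both shocks push P down, so P falls. The two shocks push Y in opposite directions, so the effect on Y is ambiguous.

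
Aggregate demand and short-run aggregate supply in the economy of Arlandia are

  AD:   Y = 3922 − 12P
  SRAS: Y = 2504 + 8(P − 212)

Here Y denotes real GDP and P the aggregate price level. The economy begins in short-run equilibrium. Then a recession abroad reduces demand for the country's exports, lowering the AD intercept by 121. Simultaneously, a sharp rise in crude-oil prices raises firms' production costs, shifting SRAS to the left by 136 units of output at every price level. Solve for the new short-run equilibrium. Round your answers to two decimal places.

After both shocks: AD is Y = 3801 − 12P and SRAS is Y = 672 + 8P.
Setting them equal: 3129 = 20P, so P = 156.45.
Substituting into AD, Y = 1923.60.

P = 156.45, Y = 1923.60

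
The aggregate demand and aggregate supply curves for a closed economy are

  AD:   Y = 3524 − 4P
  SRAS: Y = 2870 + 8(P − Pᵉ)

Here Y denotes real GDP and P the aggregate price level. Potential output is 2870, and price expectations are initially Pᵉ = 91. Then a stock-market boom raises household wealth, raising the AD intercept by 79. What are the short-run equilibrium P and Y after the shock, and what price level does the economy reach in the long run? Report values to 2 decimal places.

AD shifts right: new AD is Y = 3603 − 4P. With Pᵉ = 91, SRAS is Y = 2142 + 8P.
Short run: 3603 − 4P = 2142 + 8P gives 1461 = 12P, so P = 121.75 and Y = 3603 − 4P = 3116.00.
Y = 3116.00 is above potential 2870; expectations adjust and SRAS shifts left until Y = 2870.
Long run: on the new AD curve, 2870 = 3603 − 4P gives P = 183.25.

Short run: P = 121.75, Y = 3116.00. Long run: P = 183.25.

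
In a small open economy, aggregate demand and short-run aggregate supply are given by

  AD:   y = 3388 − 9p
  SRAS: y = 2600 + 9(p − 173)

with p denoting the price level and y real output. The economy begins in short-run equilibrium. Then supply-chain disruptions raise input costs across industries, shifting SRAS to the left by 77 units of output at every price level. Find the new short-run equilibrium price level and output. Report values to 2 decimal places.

This is a negative supply shock: SRAS shifts left.
New SRAS: y = 966 + 9p.
Set AD = SRAS: 3388 − 9p = 966 + 9p, so 2422 = 18p and p = 134.56.
Substituting into AD, y = 2177.00.

p = 134.56, y = 2177.00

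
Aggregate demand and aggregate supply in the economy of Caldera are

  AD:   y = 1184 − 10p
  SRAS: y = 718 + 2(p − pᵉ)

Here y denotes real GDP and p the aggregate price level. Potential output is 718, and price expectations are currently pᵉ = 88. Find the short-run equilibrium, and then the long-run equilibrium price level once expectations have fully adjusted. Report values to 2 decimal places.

Short run: p = 53.50, y = 649.00. Long run: p = 46.60.

Short run: with pᵉ = 88, SRAS is y = 542 + 2p. Setting AD = SRAS gives 642 = 12p, so p = 53.50 and y = 1184 − 10p = 649.00.
Output 649.00 is below potential 718, so over time expected prices fall and SRAS shifts right until y returns to 718.
Long run: y = 718 on the AD curve gives 718 = 1184 − 10p, so p = 46.60.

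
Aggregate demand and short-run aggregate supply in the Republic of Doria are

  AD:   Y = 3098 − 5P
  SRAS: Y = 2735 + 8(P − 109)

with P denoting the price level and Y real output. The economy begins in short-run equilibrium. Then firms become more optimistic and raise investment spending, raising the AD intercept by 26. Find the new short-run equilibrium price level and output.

P = 97, Y = 2639

This is a positive demand shock: AD shifts right.
New AD: Y = 3124 − 5P.
SRAS can be written Y = 1863 + 8P.
Set AD = SRAS: 3124 − 5P = 1863 + 8P, so 1261 = 13P and P = 97.
Y = 3124 − 5·97 = 2639.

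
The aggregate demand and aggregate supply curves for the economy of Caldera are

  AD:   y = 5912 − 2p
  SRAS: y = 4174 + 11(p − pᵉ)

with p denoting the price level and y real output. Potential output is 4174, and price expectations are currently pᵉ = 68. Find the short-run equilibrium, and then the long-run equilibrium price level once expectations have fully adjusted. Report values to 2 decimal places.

Short run: p = 191.23, y = 5529.54. Long run: p = 869.00.

Short run: with pᵉ = 68, SRAS is y = 3426 + 11p. Setting AD = SRAS gives 2486 = 13p, so p = 191.23 and y = 5912 − 2p = 5529.54.
Output 5529.54 is above potential 4174, so over time expected prices rise and SRAS shifts left until y returns to 4174.
Long run: y = 4174 on the AD curve gives 4174 = 5912 − 2p, so p = 869.00.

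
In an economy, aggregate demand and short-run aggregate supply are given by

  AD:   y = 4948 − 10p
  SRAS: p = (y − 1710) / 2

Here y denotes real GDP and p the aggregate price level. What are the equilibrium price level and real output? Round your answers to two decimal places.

p = 269.83, y = 2249.67

Rearrange SRAS to y = 1710 + 2p.
Set AD = SRAS: 4948 − 10p = 1710 + 2p, so 3238 = 12p and p = 269.83.
Substituting into AD, y = 4948 − 10p = 2249.67.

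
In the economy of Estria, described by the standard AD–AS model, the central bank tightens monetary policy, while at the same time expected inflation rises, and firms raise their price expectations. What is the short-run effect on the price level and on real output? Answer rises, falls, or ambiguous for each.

The first event is a negative demand shock: AD shifts left, which by itself pushes P down and Y down.
The second is an adverse supply shock: SRAS shifts left, which by itself pushes P up and Y down.
The two shocks push P in opposite directions, so the effect on P is ambiguous. Both shocks push Y down, so Y falls.

Price level: ambiguous; output: falls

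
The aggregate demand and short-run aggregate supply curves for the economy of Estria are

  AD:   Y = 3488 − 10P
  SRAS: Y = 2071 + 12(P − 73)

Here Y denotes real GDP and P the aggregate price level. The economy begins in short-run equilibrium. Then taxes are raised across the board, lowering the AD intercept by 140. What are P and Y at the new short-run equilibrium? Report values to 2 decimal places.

This is a negative demand shock: AD shifts left.
New AD: Y = 3348 − 10P.
SRAS can be written Y = 1195 + 12P.
Set AD = SRAS: 3348 − 10P = 1195 + 12P, so 2153 = 22P and P = 97.86.
Substituting into AD, Y = 2369.36.

P = 97.86, Y = 2369.36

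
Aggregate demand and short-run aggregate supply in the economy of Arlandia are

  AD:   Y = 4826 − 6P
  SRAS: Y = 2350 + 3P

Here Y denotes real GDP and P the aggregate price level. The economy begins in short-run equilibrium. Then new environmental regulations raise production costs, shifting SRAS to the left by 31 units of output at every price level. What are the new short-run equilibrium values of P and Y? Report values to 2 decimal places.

This is a negative supply shock: SRAS shifts left.
New SRAS: Y = 2319 + 3P.
Set AD = SRAS: 4826 − 6P = 2319 + 3P, so 2507 = 9P and P = 278.56.
Substituting into AD, Y = 3154.67.

P = 278.56, Y = 3154.67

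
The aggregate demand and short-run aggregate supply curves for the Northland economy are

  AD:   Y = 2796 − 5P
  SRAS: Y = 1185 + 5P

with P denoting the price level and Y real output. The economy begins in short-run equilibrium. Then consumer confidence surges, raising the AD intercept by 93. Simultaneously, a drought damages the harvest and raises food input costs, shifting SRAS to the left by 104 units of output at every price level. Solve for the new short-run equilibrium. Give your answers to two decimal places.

After both shocks: AD is Y = 2889 − 5P and SRAS is Y = 1081 + 5P.
Setting them equal: 1808 = 10P, so P = 180.80.
Substituting into AD, Y = 1985.00.

P = 180.80, Y = 1985.00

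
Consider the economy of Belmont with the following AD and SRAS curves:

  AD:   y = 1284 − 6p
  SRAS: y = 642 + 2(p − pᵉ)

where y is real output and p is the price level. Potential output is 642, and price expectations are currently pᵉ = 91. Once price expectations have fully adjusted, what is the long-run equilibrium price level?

Long-run p = 107

Short run: with pᵉ = 91, SRAS is y = 460 + 2p. Setting AD = SRAS gives 824 = 8p, so p = 103 and y = 1284 − 6·103 = 666.
Output 666 is above potential 642, so over time expected prices rise and SRAS shifts left until y returns to 642.
Long run: y = 642 on the AD curve gives 642 = 1284 − 6p, so p = 107.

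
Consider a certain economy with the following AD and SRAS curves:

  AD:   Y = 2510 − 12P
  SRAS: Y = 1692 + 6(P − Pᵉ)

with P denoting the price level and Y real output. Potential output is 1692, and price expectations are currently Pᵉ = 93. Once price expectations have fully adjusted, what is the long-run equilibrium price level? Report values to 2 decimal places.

Long-run P = 68.17

Short run: with Pᵉ = 93, SRAS is Y = 1134 + 6P. Setting AD = SRAS gives 1376 = 18P, so P = 76.44 and Y = 2510 − 12P = 1592.67.
Output 1592.67 is below potential 1692, so over time expected prices fall and SRAS shifts right until Y returns to 1692.
Long run: Y = 1692 on the AD curve gives 1692 = 2510 − 12P, so P = 68.17.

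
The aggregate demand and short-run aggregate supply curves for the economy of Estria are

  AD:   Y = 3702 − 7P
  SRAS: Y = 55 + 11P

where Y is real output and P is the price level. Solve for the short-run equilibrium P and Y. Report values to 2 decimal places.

Set AD = SRAS: 3702 − 7P = 55 + 11P, so 3647 = 18P and P = 202.61.
Substituting into AD, Y = 3702 − 7P = 2283.72.

P = 202.61, Y = 2283.72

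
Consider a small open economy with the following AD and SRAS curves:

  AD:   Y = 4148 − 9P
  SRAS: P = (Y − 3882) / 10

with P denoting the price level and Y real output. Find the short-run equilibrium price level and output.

Rearrange SRAS to Y = 3882 + 10P.
Set AD = SRAS: 4148 − 9P = 3882 + 10P, so 266 = 19P and P = 14.
Then Y = 4148 − 9·14 = 4022.

P = 14, Y = 4022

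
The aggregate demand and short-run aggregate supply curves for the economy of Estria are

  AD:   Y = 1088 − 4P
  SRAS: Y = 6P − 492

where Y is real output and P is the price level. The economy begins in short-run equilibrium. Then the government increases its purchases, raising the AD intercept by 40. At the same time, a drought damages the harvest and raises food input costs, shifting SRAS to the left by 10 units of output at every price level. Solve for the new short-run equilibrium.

P = 163, Y = 476

After both shocks: AD is Y = 1128 − 4P and SRAS is Y = 6P − 502.
Setting them equal: 1630 = 10P, so P = 163.
Y = 1128 − 4·163 = 476.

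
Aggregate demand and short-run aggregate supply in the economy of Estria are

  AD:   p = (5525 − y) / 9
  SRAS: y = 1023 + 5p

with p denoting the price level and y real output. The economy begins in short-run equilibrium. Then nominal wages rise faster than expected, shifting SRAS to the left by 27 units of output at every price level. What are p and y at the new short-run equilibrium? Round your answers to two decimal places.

This is a negative supply shock: SRAS shifts left.
New SRAS: y = 996 + 5p.
Set AD = SRAS: 5525 − 9p = 996 + 5p, so 4529 = 14p and p = 323.50.
Substituting into AD, y = 2613.50.

p = 323.50, y = 2613.50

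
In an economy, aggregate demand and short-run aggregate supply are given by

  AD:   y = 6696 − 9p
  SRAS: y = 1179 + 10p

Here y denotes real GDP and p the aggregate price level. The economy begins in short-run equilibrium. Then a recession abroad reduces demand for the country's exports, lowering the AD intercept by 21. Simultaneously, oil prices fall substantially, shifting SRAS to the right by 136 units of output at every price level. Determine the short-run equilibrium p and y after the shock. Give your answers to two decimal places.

After both shocks: AD is y = 6675 − 9p and SRAS is y = 1315 + 10p.
Setting them equal: 5360 = 19p, so p = 282.11.
Substituting into AD, y = 4136.05.

p = 282.11, y = 4136.05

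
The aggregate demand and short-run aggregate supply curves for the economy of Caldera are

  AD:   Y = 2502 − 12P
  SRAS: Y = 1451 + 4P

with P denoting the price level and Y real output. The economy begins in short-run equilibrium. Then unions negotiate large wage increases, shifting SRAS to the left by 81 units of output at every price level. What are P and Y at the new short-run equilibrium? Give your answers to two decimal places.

P = 70.75, Y = 1653.00

This is a negative supply shock: SRAS shifts left.
New SRAS: Y = 1370 + 4P.
Set AD = SRAS: 2502 − 12P = 1370 + 4P, so 1132 = 16P and P = 70.75.
Substituting into AD, Y = 1653.00.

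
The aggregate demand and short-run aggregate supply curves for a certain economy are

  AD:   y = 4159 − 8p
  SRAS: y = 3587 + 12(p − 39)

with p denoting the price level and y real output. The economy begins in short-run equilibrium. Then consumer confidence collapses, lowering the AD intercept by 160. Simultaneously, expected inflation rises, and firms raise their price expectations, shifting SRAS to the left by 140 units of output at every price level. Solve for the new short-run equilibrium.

After both shocks: AD is y = 3999 − 8p and SRAS is y = 2979 + 12p.
Setting them equal: 1020 = 20p, so p = 51.
y = 3999 − 8·51 = 3591.

p = 51, y = 3591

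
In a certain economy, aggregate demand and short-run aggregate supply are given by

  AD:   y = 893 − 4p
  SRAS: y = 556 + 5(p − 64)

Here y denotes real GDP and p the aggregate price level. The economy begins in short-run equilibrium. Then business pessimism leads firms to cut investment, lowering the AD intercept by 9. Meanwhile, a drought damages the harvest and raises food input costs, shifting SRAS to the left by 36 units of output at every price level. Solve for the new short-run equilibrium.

p = 76, y = 580

After both shocks: AD is y = 884 − 4p and SRAS is y = 200 + 5p.
Setting them equal: 684 = 9p, so p = 76.
y = 884 − 4·76 = 580.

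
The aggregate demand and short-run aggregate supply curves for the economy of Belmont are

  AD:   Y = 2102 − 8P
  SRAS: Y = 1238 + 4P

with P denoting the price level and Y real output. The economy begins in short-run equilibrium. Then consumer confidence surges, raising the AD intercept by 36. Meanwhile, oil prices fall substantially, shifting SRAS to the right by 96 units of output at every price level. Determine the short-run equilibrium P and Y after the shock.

After both shocks: AD is Y = 2138 − 8P and SRAS is Y = 1334 + 4P.
Setting them equal: 804 = 12P, so P = 67.
Y = 2138 − 8·67 = 1602.

P = 67, Y = 1602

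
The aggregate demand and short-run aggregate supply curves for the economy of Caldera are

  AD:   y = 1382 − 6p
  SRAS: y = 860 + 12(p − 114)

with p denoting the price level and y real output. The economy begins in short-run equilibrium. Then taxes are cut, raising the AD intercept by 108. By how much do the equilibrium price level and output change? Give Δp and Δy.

Δp = +6, Δy = +72

This is a positive demand shock: AD shifts right.
New AD: y = 1490 − 6p.
SRAS can be written y = 12p − 508.
Set AD = SRAS: 1490 − 6p = 12p − 508, so 1998 = 18p and p = 111.
y = 1490 − 6·111 = 824.
Initially p = 105, y = 752, so Δp = +6 and Δy = +72.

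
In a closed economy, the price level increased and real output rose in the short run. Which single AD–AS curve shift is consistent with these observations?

P rose and Y rose. An AD shift moves P and Y in the same direction; an SRAS shift moves them in opposite directions.
Here P and Y moved in the same direction, so the AD curve shifted.
Since Y rose, AD shifted right.

AD shifted right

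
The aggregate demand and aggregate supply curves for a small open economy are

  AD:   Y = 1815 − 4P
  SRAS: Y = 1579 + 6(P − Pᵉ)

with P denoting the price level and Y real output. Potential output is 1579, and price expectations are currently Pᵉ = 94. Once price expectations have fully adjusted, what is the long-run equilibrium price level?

Long-run P = 59

Short run: with Pᵉ = 94, SRAS is Y = 1015 + 6P. Setting AD = SRAS gives 800 = 10P, so P = 80 and Y = 1815 − 4·80 = 1495.
Output 1495 is below potential 1579, so over time expected prices fall and SRAS shifts right until Y returns to 1579.
Long run: Y = 1579 on the AD curve gives 1579 = 1815 − 4P, so P = 59.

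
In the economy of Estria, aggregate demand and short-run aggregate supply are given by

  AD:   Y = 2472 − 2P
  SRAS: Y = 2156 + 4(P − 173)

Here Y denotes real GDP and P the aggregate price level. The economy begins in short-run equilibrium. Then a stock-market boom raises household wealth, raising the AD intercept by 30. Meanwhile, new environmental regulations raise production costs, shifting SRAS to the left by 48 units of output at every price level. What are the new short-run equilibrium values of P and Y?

P = 181, Y = 2140

After both shocks: AD is Y = 2502 − 2P and SRAS is Y = 1416 + 4P.
Setting them equal: 1086 = 6P, so P = 181.
Y = 2502 − 2·181 = 2140.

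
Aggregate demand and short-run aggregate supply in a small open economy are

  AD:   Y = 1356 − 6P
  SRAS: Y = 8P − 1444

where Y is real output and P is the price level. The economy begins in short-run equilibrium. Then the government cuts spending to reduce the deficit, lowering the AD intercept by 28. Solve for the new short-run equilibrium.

P = 198, Y = 140

This is a negative demand shock: AD shifts left.
New AD: Y = 1328 − 6P.
Set AD = SRAS: 1328 − 6P = 8P − 1444, so 2772 = 14P and P = 198.
Y = 1328 − 6·198 = 140.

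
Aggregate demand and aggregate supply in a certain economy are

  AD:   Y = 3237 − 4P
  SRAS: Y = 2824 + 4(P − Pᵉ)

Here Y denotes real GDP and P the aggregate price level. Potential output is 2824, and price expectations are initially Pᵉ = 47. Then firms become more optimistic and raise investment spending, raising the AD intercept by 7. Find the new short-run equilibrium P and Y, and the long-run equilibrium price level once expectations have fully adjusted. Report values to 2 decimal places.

AD shifts right: new AD is Y = 3244 − 4P. With Pᵉ = 47, SRAS is Y = 2636 + 4P.
Short run: 3244 − 4P = 2636 + 4P gives 608 = 8P, so P = 76.00 and Y = 3244 − 4P = 2940.00.
Y = 2940.00 is above potential 2824; expectations adjust and SRAS shifts left until Y = 2824.
Long run: on the new AD curve, 2824 = 3244 − 4P gives P = 105.00.

Short run: P = 76.00, Y = 2940.00. Long run: P = 105.00.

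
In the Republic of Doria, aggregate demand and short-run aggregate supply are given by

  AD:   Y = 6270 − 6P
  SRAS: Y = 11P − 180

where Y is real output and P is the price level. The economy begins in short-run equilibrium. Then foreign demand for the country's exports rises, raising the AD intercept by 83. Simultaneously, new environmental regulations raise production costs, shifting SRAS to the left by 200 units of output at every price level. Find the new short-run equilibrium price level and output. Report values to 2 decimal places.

P = 396.06, Y = 3976.65

After both shocks: AD is Y = 6353 − 6P and SRAS is Y = 11P − 380.
Setting them equal: 6733 = 17P, so P = 396.06.
Substituting into AD, Y = 3976.65.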